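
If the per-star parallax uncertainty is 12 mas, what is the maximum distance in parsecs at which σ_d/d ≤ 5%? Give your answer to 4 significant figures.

4.167 pc

σ_d/d = σ_p/p, so the condition is σ_p/p ≤ 0.05, i.e. p ≥ σ_p/0.05.
p_min = 12/0.05 = 240 mas = 0.24 arcsec.
d_max = 1/p_min = 1/0.24 = 4.1667 pc.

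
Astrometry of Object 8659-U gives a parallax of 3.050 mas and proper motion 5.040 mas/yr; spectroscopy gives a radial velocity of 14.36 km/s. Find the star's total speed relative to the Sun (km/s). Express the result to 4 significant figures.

d = 1/p = 1/0.003050″ = 327.87 pc.
μ = 5.040 mas/yr = 0.005040 ″/yr.
v_t = 4.740 μ d = 4.740 × 0.005040 × 327.87 = 7.8327 km/s.
v = √(v_r² + v_t²) = √(14.36² + 7.8327²) = √267.561 = 16.357 km/s.

16.36 km/s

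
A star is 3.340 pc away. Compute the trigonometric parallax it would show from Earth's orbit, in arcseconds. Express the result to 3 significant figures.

p = 1/d = 1/3.34 = 0.2994 arcsec.

0.299 arcsec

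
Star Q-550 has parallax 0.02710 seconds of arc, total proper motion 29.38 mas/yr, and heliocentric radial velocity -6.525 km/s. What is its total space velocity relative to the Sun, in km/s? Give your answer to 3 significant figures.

8.31 km/s

d = 1/p = 1/0.02710″ = 36.9 pc.
μ = 29.38 mas/yr = 0.02938 ″/yr.
v_t = 4.740 μ d = 4.740 × 0.02938 × 36.9 = 5.1387 km/s.
v = √(v_r² + v_t²) = √((-6.525)² + 5.1387²) = √68.9819 = 8.3055 km/s.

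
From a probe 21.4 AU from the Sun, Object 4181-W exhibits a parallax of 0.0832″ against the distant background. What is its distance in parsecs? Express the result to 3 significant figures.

With baseline B (in AU) and parallax p (in arcsec), d = B/p parsecs.
d = 21.4 / 0.0832 = 257.21 pc.

257 pc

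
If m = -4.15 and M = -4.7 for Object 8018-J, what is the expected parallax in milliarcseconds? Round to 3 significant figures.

m − M = -4.15 − (-4.7) = 0.55.
d = 10^((m−M)/5 + 1) = 10^1.110 = 12.882 pc.
p = 1/d = 1/12.882 = 0.077628 arcsec = 77.628 mas.

77.6 mas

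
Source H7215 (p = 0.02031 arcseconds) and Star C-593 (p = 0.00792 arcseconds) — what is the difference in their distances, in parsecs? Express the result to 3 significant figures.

d_A = 1/0.02031″ = 49.237 pc; d_B = 1/0.007920″ = 126.26 pc.
|d_B − d_A| = |126.26 − 49.237| = 77.023 pc.

77.0 pc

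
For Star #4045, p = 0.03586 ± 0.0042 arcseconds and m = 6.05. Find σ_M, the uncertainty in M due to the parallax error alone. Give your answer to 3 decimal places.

M = m − 5 log₁₀ d + 5 = m + 5 log₁₀ p + 5, so ∂M/∂p = 5/(p ln 10).
σ_M = (5/ln 10) · (σ_p/p) = 2.1715 × 0.0042/0.03586 = 2.1715 × 0.11712 = 0.25433.

σ_M = 0.254 mag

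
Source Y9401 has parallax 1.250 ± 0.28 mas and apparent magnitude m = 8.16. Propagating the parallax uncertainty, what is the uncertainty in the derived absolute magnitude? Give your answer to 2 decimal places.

σ_M = 0.49 mag

M = m − 5 log₁₀ d + 5 = m + 5 log₁₀ p + 5, so ∂M/∂p = 5/(p ln 10).
σ_M = (5/ln 10) · (σ_p/p) = 2.1715 × 0.28/1.250 = 2.1715 × 0.224 = 0.48642.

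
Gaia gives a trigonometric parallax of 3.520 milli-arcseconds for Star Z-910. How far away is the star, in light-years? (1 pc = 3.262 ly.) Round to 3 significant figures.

p = 3.520 milli-arcseconds = 0.003520 arcsec.
d = 1/p = 1/0.003520 = 284.09 pc.
In light-years: 284.09 × 3.262 = 926.7 ly.

927 light years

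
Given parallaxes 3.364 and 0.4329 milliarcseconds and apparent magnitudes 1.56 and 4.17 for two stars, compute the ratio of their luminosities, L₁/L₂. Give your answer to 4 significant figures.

d₁ = 1/p₁ = 1/0.003364″ = 297.27 pc; d₂ = 1/p₂ = 1/0.0004329″ = 2310 pc.
M₁ = m₁ − 5 log₁₀ d₁ + 5 = 1.56 − 12.3658 + 5 = -5.8058.
M₂ = 4.17 − 16.8181 + 5 = -7.6481.
L₁/L₂ = 10^(0.4(M₂ − M₁)) = 10^(0.4 × (-1.8423)) = 10^(-0.73692) = 0.18327.

L₁/L₂ = 0.1833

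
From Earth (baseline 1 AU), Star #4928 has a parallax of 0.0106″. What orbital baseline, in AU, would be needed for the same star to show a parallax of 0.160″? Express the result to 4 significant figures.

Parallax scales linearly with baseline: p ∝ B, so B = p_target / p_Earth × 1 AU.
B = 0.160 / 0.0106 = 15.094 AU.

15.09 AU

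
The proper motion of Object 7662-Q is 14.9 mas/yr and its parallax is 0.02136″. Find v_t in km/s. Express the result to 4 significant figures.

d = 1/p = 1/0.02136″ = 46.816 pc.
μ = 14.9 mas/yr = 0.0149 ″/yr.
v_t = 4.74 × μ × d = 4.74 × 0.0149 × 46.816 = 3.3064 km/s.

3.306 km/s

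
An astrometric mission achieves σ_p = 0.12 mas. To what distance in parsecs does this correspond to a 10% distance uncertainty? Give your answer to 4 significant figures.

σ_d/d = σ_p/p, so the condition is σ_p/p ≤ 0.10, i.e. p ≥ σ_p/0.10.
p_min = 0.12/0.10 = 1.2 mas = 0.0012 arcsec.
d_max = 1/p_min = 1/0.0012 = 833.33 pc.

833.3 pc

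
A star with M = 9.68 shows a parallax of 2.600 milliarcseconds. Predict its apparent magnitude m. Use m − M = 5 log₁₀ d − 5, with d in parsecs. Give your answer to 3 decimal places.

m = 17.605

d = 1/p = 1/0.002600″ = 384.62 pc.
m − M = 5 log₁₀ d − 5 = 5 log₁₀(384.62) − 5 = 12.9252 − 5 = 7.9252.
m = M + (m − M) = 9.68 + 7.9252 = 17.605.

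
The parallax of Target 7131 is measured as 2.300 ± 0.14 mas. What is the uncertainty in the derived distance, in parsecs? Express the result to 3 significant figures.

26.5 pc

d = 1/p, so σ_d = σ_p / p².
σ_d = 0.000140 / (0.002300)² = 0.000140 / 0.00000529 = 26.465 pc.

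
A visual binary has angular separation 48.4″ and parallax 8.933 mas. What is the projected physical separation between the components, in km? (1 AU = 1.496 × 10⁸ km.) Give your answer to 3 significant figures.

8.11 × 10^11 km

d = 1/p = 1/0.008933″ = 111.94 pc.
At distance d (pc), an angle of θ arcsec spans θ·d AU: s = 48.4 × 111.94 = 5417.9 AU.
= 5417.9 × 1.496 × 10⁸ km = 8.1052 × 10^11 km.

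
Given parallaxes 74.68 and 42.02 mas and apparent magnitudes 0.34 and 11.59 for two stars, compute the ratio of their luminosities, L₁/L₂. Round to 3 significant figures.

d₁ = 1/p₁ = 1/0.07468″ = 13.39 pc; d₂ = 1/p₂ = 1/0.04202″ = 23.798 pc.
M₁ = m₁ − 5 log₁₀ d₁ + 5 = 0.34 − 5.6339 + 5 = -0.2939.
M₂ = 11.59 − 6.8827 + 5 = 9.7073.
L₁/L₂ = 10^(0.4(M₂ − M₁)) = 10^(0.4 × 10.0012) = 10^4.00048 = 10011.

L₁/L₂ = 10000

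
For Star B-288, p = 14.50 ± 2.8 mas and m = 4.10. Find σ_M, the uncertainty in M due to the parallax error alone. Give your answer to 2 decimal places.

σ_M = 0.42 mag

M = m − 5 log₁₀ d + 5 = m + 5 log₁₀ p + 5, so ∂M/∂p = 5/(p ln 10).
σ_M = (5/ln 10) · (σ_p/p) = 2.1715 × 2.8/14.50 = 2.1715 × 0.1931 = 0.41932.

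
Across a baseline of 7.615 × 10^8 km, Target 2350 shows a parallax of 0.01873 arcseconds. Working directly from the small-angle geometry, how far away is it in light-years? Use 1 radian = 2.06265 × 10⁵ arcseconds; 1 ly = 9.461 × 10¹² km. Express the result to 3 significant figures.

θ = 0.01873″ = 0.01873/206265 = 9.0806 × 10^-8 rad.
d = B/θ = (7.615 × 10^8) / (9.0806 × 10^-8) = 8.3860 × 10^15 km = (8.3860 × 10^15) / (9.461 × 10^12) ly = 886.38 ly.

886 ly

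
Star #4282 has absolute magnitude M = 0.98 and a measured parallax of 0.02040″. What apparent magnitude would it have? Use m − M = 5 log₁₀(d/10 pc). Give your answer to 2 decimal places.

m = 4.43

d = 1/p = 1/0.02040″ = 49.02 pc.
m − M = 5 log₁₀ d − 5 = 5 log₁₀(49.02) − 5 = 8.4519 − 5 = 3.4519.
m = M + (m − M) = 0.98 + 3.4519 = 4.43.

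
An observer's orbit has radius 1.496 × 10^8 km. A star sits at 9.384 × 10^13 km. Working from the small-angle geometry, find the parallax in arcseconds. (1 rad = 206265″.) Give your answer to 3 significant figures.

0.329 arcsec

θ ≈ B/d = (1.496 × 10^8) / (9.384 × 10^13) = 1.5942 × 10^-6 rad.
In arcseconds: 1.5942 × 10^-6 × 206265 = 0.32883″.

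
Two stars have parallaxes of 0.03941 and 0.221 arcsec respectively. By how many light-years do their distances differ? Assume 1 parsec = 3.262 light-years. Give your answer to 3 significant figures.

d_A = 1/0.03941″ = 25.374 pc; d_B = 1/0.2210″ = 4.5249 pc.
|d_B − d_A| = |4.5249 − 25.374| = 20.849 pc = 20.849 × 3.262 ly = 68.009 ly.

68.0 ly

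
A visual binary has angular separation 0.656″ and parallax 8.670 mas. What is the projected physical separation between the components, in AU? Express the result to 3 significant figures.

75.7 AU

d = 1/p = 1/0.008670″ = 115.34 pc.
At distance d (pc), an angle of θ arcsec spans θ·d AU: s = 0.656 × 115.34 = 75.663 AU.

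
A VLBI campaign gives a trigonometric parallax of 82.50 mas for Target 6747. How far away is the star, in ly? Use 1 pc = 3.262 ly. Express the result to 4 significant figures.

39.54 ly

p = 82.50 mas = 0.08250 arcsec.
d = 1/p = 1/0.08250 = 12.121 pc.
In light-years: 12.121 × 3.262 = 39.539 ly.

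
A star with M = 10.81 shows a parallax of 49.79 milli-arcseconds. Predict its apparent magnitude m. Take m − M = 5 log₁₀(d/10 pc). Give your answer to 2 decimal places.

d = 1/p = 1/0.04979″ = 20.084 pc.
m − M = 5 log₁₀ d − 5 = 5 log₁₀(20.084) − 5 = 6.5143 − 5 = 1.5143.
m = M + (m − M) = 10.81 + 1.5143 = 12.32.

m = 12.32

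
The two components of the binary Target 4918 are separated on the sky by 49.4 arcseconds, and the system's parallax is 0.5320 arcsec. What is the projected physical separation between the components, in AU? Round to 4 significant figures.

d = 1/p = 1/0.5320″ = 1.8797 pc.
At distance d (pc), an angle of θ arcsec spans θ·d AU: s = 49.4 × 1.8797 = 92.857 AU.

92.86 AU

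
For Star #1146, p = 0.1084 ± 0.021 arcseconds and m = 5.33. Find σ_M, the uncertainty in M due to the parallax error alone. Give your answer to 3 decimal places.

M = m − 5 log₁₀ d + 5 = m + 5 log₁₀ p + 5, so ∂M/∂p = 5/(p ln 10).
σ_M = (5/ln 10) · (σ_p/p) = 2.1715 × 0.021/0.1084 = 2.1715 × 0.19373 = 0.42068.

σ_M = 0.421 mag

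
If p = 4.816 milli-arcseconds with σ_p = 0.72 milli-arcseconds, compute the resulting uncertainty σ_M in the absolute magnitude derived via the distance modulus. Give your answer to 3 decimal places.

σ_M = 0.325 mag

M = m − 5 log₁₀ d + 5 = m + 5 log₁₀ p + 5, so ∂M/∂p = 5/(p ln 10).
σ_M = (5/ln 10) · (σ_p/p) = 2.1715 × 0.72/4.816 = 2.1715 × 0.1495 = 0.32464.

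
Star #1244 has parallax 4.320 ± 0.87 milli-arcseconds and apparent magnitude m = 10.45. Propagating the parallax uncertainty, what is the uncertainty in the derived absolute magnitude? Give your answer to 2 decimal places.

M = m − 5 log₁₀ d + 5 = m + 5 log₁₀ p + 5, so ∂M/∂p = 5/(p ln 10).
σ_M = (5/ln 10) · (σ_p/p) = 2.1715 × 0.87/4.320 = 2.1715 × 0.20139 = 0.43732.

σ_M = 0.44 mag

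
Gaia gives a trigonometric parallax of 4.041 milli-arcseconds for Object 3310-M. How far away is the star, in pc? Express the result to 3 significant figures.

p = 4.041 milli-arcseconds = 0.004041 arcsec.
d = 1/p = 1/0.004041 = 247.46 pc.

247 pc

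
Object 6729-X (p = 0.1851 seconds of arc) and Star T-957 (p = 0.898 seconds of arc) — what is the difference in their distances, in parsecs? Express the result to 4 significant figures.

4.289 pc

d_A = 1/0.1851″ = 5.4025 pc; d_B = 1/0.8980″ = 1.1136 pc.
|d_B − d_A| = |1.1136 − 5.4025| = 4.2889 pc.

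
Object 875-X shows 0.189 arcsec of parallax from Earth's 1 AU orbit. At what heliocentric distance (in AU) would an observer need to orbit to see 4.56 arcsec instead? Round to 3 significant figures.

24.1 AU

Parallax scales linearly with baseline: p ∝ B, so B = p_target / p_Earth × 1 AU.
B = 4.56 / 0.189 = 24.127 AU.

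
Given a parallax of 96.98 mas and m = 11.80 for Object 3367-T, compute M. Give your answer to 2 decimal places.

d = 1/p = 1/0.09698″ = 10.311 pc.
m − M = 5 log₁₀(10.311) − 5 = 5.0665 − 5 = 0.0665.
M = m − (m − M) = 11.80 − 0.0665 = 11.73.

M = 11.73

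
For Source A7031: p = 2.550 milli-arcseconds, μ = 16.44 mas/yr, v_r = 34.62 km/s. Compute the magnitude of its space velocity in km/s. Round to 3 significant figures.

d = 1/p = 1/0.002550″ = 392.16 pc.
μ = 16.44 mas/yr = 0.01644 ″/yr.
v_t = 4.740 μ d = 4.740 × 0.01644 × 392.16 = 30.559 km/s.
v = √(v_r² + v_t²) = √(34.62² + 30.559²) = √2132.4 = 46.178 km/s.

46.2 km/s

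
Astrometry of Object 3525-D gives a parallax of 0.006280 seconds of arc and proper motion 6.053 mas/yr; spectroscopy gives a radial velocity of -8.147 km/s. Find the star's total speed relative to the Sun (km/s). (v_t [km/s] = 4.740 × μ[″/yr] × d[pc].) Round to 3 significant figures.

d = 1/p = 1/0.006280″ = 159.24 pc.
μ = 6.053 mas/yr = 0.006053 ″/yr.
v_t = 4.740 μ d = 4.740 × 0.006053 × 159.24 = 4.5688 km/s.
v = √(v_r² + v_t²) = √((-8.147)² + 4.5688²) = √87.2475 = 9.3406 km/s.

9.34 km/s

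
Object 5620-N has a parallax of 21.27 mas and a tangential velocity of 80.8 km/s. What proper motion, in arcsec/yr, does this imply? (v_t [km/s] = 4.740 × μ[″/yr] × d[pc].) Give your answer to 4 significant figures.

0.3626 arcsec/yr

d = 1/p = 1/0.02127″ = 47.015 pc.
μ = v_t / (4.74 d) = 80.8 / (4.74 × 47.015) = 80.8 / 222.85 = 0.36258 ″/yr.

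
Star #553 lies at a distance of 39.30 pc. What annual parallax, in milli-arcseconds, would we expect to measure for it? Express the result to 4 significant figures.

p = 1/d = 1/39.3 = 0.025445 arcsec.
= 0.025445 × 1000 = 25.445 mas.

25.45 mas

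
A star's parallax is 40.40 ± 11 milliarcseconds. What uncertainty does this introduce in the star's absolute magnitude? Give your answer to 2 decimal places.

M = m − 5 log₁₀ d + 5 = m + 5 log₁₀ p + 5, so ∂M/∂p = 5/(p ln 10).
σ_M = (5/ln 10) · (σ_p/p) = 2.1715 × 11/40.40 = 2.1715 × 0.27228 = 0.59126.

σ_M = 0.59 mag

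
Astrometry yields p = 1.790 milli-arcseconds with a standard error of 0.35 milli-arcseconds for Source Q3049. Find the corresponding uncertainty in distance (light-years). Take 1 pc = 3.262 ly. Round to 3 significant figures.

356 ly

d = 1/p, so σ_d = σ_p / p².
σ_d = 0.000350 / (0.001790)² = 0.000350 / 0.0000032041 = 109.24 pc = 109.24 × 3.262 ly = 356.34 ly.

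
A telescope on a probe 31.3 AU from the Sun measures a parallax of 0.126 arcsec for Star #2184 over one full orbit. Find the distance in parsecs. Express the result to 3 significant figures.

With baseline B (in AU) and parallax p (in arcsec), d = B/p parsecs.
d = 31.3 / 0.126 = 248.41 pc.

248 pc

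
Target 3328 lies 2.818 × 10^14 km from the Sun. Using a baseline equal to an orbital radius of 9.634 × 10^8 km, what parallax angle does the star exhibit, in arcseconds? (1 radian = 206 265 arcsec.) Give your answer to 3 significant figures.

θ ≈ B/d = (9.634 × 10^8) / (2.818 × 10^14) = 3.4187 × 10^-6 rad.
In arcseconds: 3.4187 × 10^-6 × 206265 = 0.70516″.

0.705 arcsec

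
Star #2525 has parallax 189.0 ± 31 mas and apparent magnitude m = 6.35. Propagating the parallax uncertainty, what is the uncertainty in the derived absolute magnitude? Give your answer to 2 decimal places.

σ_M = 0.36 mag

M = m − 5 log₁₀ d + 5 = m + 5 log₁₀ p + 5, so ∂M/∂p = 5/(p ln 10).
σ_M = (5/ln 10) · (σ_p/p) = 2.1715 × 31/189.0 = 2.1715 × 0.16402 = 0.35617.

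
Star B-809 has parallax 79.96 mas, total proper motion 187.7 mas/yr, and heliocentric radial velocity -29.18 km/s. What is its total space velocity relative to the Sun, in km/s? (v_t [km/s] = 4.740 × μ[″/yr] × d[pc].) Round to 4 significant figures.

31.23 km/s

d = 1/p = 1/0.07996″ = 12.506 pc.
μ = 187.7 mas/yr = 0.1877 ″/yr.
v_t = 4.740 μ d = 4.740 × 0.1877 × 12.506 = 11.127 km/s.
v = √(v_r² + v_t²) = √((-29.18)² + 11.127²) = √975.283 = 31.23 km/s.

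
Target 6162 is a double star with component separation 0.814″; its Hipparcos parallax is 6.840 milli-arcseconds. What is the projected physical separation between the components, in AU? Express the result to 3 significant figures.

119 AU

d = 1/p = 1/0.006840″ = 146.2 pc.
At distance d (pc), an angle of θ arcsec spans θ·d AU: s = 0.814 × 146.2 = 119.01 AU.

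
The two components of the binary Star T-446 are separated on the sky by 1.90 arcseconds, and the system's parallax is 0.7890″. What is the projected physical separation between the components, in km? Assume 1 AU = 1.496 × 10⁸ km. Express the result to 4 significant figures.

3.603 × 10^8 km

d = 1/p = 1/0.7890″ = 1.2674 pc.
At distance d (pc), an angle of θ arcsec spans θ·d AU: s = 1.90 × 1.2674 = 2.4081 AU.
= 2.4081 × 1.496 × 10⁸ km = 3.6025 × 10^8 km.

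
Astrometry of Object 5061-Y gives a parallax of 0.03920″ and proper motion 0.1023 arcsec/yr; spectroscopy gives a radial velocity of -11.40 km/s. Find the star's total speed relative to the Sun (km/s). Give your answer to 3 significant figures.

d = 1/p = 1/0.03920″ = 25.51 pc.
v_t = 4.740 μ d = 4.740 × 0.1023 × 25.51 = 12.37 km/s.
v = √(v_r² + v_t²) = √((-11.40)² + 12.37²) = √282.977 = 16.822 km/s.

16.8 km/s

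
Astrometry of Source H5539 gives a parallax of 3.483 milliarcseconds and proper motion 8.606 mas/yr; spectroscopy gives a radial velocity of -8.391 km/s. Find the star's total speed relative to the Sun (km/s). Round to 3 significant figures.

d = 1/p = 1/0.003483″ = 287.11 pc.
μ = 8.606 mas/yr = 0.008606 ″/yr.
v_t = 4.740 μ d = 4.740 × 0.008606 × 287.11 = 11.712 km/s.
v = √(v_r² + v_t²) = √((-8.391)² + 11.712²) = √207.58 = 14.408 km/s.

14.4 km/s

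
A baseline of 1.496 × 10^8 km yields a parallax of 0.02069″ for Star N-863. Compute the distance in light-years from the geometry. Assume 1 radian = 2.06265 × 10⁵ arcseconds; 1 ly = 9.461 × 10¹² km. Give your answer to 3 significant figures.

θ = 0.02069″ = 0.02069/206265 = 1.0031 × 10^-7 rad.
d = B/θ = (1.496 × 10^8) / (1.0031 × 10^-7) = 1.4914 × 10^15 km = (1.4914 × 10^15) / (9.461 × 10^12) ly = 157.64 ly.

158 ly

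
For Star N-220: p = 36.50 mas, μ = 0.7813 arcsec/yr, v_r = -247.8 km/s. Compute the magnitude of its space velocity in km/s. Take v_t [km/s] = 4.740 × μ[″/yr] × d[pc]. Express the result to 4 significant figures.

d = 1/p = 1/0.03650″ = 27.397 pc.
v_t = 4.740 μ d = 4.740 × 0.7813 × 27.397 = 101.46 km/s.
v = √(v_r² + v_t²) = √((-247.8)² + 101.46²) = √71699 = 267.77 km/s.

267.8 km/s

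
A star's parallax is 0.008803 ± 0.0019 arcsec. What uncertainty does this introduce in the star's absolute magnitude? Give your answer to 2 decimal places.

M = m − 5 log₁₀ d + 5 = m + 5 log₁₀ p + 5, so ∂M/∂p = 5/(p ln 10).
σ_M = (5/ln 10) · (σ_p/p) = 2.1715 × 0.0019/0.008803 = 2.1715 × 0.21584 = 0.4687.

σ_M = 0.47 mag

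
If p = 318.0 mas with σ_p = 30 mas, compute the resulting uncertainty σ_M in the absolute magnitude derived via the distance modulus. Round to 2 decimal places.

σ_M = 0.20 mag

M = m − 5 log₁₀ d + 5 = m + 5 log₁₀ p + 5, so ∂M/∂p = 5/(p ln 10).
σ_M = (5/ln 10) · (σ_p/p) = 2.1715 × 30/318.0 = 2.1715 × 0.09434 = 0.20486.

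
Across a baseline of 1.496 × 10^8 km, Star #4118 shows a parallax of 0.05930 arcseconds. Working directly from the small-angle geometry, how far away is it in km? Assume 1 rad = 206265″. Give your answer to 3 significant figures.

5.20 × 10^14 km

θ = 0.05930″ = 0.05930/206265 = 2.8749 × 10^-7 rad.
d = B/θ = (1.496 × 10^8) / (2.8749 × 10^-7) = 5.2037 × 10^14 km.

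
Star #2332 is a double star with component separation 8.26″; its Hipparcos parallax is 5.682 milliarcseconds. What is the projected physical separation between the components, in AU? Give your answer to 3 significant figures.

d = 1/p = 1/0.005682″ = 175.99 pc.
At distance d (pc), an angle of θ arcsec spans θ·d AU: s = 8.26 × 175.99 = 1453.7 AU.

1450 AU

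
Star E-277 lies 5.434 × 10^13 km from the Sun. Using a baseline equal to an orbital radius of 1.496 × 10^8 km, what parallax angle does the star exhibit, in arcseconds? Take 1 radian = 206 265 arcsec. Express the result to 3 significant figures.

0.568 arcsec

θ ≈ B/d = (1.496 × 10^8) / (5.434 × 10^13) = 2.7530 × 10^-6 rad.
In arcseconds: 2.7530 × 10^-6 × 206265 = 0.56785″.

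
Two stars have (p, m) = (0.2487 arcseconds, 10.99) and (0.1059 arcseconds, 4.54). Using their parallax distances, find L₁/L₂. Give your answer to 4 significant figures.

d₁ = 1/p₁ = 1/0.2487″ = 4.0209 pc; d₂ = 1/p₂ = 1/0.1059″ = 9.4429 pc.
M₁ = m₁ − 5 log₁₀ d₁ + 5 = 10.99 − 3.0216 + 5 = 12.9684.
M₂ = 4.54 − 4.8755 + 5 = 4.6645.
L₁/L₂ = 10^(0.4(M₂ − M₁)) = 10^(0.4 × (-8.3039)) = 10^(-3.32156) = 0.00047691.

L₁/L₂ = 0.0004769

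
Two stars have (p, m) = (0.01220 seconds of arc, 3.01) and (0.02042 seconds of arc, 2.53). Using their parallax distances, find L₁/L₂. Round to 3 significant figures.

L₁/L₂ = 1.80

d₁ = 1/p₁ = 1/0.01220″ = 81.967 pc; d₂ = 1/p₂ = 1/0.02042″ = 48.972 pc.
M₁ = m₁ − 5 log₁₀ d₁ + 5 = 3.01 − 9.5682 + 5 = -1.5582.
M₂ = 2.53 − 8.4497 + 5 = -0.9197.
L₁/L₂ = 10^(0.4(M₂ − M₁)) = 10^(0.4 × 0.6385) = 10^0.25540 = 1.8005.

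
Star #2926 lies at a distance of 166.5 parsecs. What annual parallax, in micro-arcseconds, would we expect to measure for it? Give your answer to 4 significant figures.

6006 μas

p = 1/d = 1/166.5 = 0.006006 arcsec.
= 0.006006 × 10⁶ = 6006 μas.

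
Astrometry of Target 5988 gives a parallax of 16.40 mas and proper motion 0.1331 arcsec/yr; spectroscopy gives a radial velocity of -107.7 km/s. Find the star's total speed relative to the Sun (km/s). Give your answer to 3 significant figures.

d = 1/p = 1/0.01640″ = 60.976 pc.
v_t = 4.740 μ d = 4.740 × 0.1331 × 60.976 = 38.469 km/s.
v = √(v_r² + v_t²) = √((-107.7)² + 38.469²) = √13079.2 = 114.36 km/s.

114 km/s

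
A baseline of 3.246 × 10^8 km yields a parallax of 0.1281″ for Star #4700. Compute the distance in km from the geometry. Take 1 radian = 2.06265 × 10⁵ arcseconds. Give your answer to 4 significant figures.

5.227 × 10^14 km

θ = 0.1281″ = 0.1281/206265 = 6.2105 × 10^-7 rad.
d = B/θ = (3.246 × 10^8) / (6.2105 × 10^-7) = 5.2266 × 10^14 km.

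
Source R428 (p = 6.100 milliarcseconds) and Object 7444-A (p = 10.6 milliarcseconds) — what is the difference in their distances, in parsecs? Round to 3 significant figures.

69.6 pc

d_A = 1/0.006100″ = 163.93 pc; d_B = 1/0.01060″ = 94.34 pc.
|d_B − d_A| = |94.34 − 163.93| = 69.59 pc.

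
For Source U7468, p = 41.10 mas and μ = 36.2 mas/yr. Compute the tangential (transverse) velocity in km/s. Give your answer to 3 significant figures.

d = 1/p = 1/0.04110″ = 24.331 pc.
μ = 36.2 mas/yr = 0.0362 ″/yr.
v_t = 4.74 × μ × d = 4.74 × 0.0362 × 24.331 = 4.1749 km/s.

4.17 km/s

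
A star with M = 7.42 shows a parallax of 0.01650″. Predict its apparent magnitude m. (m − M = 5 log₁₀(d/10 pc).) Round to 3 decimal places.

m = 11.333

d = 1/p = 1/0.01650″ = 60.606 pc.
m − M = 5 log₁₀ d − 5 = 5 log₁₀(60.606) − 5 = 8.9126 − 5 = 3.9126.
m = M + (m − M) = 7.42 + 3.9126 = 11.333.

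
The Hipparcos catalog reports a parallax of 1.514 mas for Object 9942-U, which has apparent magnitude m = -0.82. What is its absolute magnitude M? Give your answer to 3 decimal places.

M = -9.919

d = 1/p = 1/0.001514″ = 660.5 pc.
m − M = 5 log₁₀(660.5) − 5 = 14.0994 − 5 = 9.0994.
M = m − (m − M) = -0.82 − 9.0994 = -9.919.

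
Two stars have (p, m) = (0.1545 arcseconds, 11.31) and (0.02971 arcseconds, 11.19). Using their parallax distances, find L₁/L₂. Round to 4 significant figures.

d₁ = 1/p₁ = 1/0.1545″ = 6.4725 pc; d₂ = 1/p₂ = 1/0.02971″ = 33.659 pc.
M₁ = m₁ − 5 log₁₀ d₁ + 5 = 11.31 − 4.0554 + 5 = 12.2546.
M₂ = 11.19 − 7.6355 + 5 = 8.5545.
L₁/L₂ = 10^(0.4(M₂ − M₁)) = 10^(0.4 × (-3.7001)) = 10^(-1.48004) = 0.03311.

L₁/L₂ = 0.03311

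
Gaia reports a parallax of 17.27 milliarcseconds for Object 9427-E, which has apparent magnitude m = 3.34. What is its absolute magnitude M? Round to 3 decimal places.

d = 1/p = 1/0.01727″ = 57.904 pc.
m − M = 5 log₁₀(57.904) − 5 = 8.8135 − 5 = 3.8135.
M = m − (m − M) = 3.34 − 3.8135 = -0.474.

M = -0.474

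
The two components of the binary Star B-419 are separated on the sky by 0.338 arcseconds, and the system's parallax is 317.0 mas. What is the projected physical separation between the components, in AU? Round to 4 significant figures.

d = 1/p = 1/0.3170″ = 3.1546 pc.
At distance d (pc), an angle of θ arcsec spans θ·d AU: s = 0.338 × 3.1546 = 1.0663 AU.

1.066 AU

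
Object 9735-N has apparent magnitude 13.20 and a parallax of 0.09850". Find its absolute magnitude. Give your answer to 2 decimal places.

d = 1/p = 1/0.09850″ = 10.152 pc.
m − M = 5 log₁₀(10.152) − 5 = 5.0328 − 5 = 0.0328.
M = m − (m − M) = 13.20 − 0.0328 = 13.17.

M = 13.17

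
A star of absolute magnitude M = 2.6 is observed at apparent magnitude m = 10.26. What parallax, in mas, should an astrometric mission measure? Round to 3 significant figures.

2.94 mas

m − M = 10.26 − 2.6 = 7.66.
d = 10^((m−M)/5 + 1) = 10^2.532 = 340.41 pc.
p = 1/d = 1/340.41 = 0.0029376 arcsec = 2.9376 mas.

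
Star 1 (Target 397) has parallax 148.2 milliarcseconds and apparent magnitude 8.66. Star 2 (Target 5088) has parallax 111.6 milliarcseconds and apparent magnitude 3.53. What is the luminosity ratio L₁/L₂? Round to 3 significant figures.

L₁/L₂ = 0.00503

d₁ = 1/p₁ = 1/0.1482″ = 6.7476 pc; d₂ = 1/p₂ = 1/0.1116″ = 8.9606 pc.
M₁ = m₁ − 5 log₁₀ d₁ + 5 = 8.66 − 4.1457 + 5 = 9.5143.
M₂ = 3.53 − 4.7617 + 5 = 3.7683.
L₁/L₂ = 10^(0.4(M₂ − M₁)) = 10^(0.4 × (-5.7460)) = 10^(-2.29840) = 0.0050304.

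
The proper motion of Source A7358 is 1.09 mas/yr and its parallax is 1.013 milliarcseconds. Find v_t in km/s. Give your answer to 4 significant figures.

d = 1/p = 1/0.001013″ = 987.17 pc.
μ = 1.09 mas/yr = 0.00109 ″/yr.
v_t = 4.74 × μ × d = 4.74 × 0.00109 × 987.17 = 5.1003 km/s.

5.100 km/s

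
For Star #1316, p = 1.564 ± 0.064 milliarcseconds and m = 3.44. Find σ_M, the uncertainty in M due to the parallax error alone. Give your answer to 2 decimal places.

M = m − 5 log₁₀ d + 5 = m + 5 log₁₀ p + 5, so ∂M/∂p = 5/(p ln 10).
σ_M = (5/ln 10) · (σ_p/p) = 2.1715 × 0.064/1.564 = 2.1715 × 0.040921 = 0.08886.

σ_M = 0.09 mag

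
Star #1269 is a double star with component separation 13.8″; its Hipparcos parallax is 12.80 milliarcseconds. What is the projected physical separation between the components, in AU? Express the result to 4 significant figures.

1078 AU

d = 1/p = 1/0.01280″ = 78.125 pc.
At distance d (pc), an angle of θ arcsec spans θ·d AU: s = 13.8 × 78.125 = 1078.1 AU.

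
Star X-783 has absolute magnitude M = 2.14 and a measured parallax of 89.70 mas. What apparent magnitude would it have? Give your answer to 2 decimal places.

d = 1/p = 1/0.08970″ = 11.148 pc.
m − M = 5 log₁₀ d − 5 = 5 log₁₀(11.148) − 5 = 5.2360 − 5 = 0.2360.
m = M + (m − M) = 2.14 + 0.2360 = 2.38.

m = 2.38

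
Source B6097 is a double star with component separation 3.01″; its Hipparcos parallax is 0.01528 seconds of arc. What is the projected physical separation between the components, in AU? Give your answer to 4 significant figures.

197.0 AU

d = 1/p = 1/0.01528″ = 65.445 pc.
At distance d (pc), an angle of θ arcsec spans θ·d AU: s = 3.01 × 65.445 = 196.99 AU.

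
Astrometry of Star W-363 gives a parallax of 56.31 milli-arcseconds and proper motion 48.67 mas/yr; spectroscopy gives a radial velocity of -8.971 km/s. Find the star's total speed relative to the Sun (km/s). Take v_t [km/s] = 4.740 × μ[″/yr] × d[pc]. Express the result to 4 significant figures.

d = 1/p = 1/0.05631″ = 17.759 pc.
μ = 48.67 mas/yr = 0.04867 ″/yr.
v_t = 4.740 μ d = 4.740 × 0.04867 × 17.759 = 4.0969 km/s.
v = √(v_r² + v_t²) = √((-8.971)² + 4.0969²) = √97.2634 = 9.8622 km/s.

9.862 km/s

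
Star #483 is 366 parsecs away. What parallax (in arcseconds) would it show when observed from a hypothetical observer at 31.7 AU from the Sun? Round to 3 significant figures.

p (arcsec) = B (AU) / d (pc).
p = 31.7 / 366 = 0.086612 arcsec.

0.0866 arcsec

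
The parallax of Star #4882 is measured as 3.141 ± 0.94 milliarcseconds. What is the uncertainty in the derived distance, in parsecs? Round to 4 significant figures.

d = 1/p, so σ_d = σ_p / p².
σ_d = 0.000940 / (0.003141)² = 0.000940 / 0.0000098659 = 95.278 pc.

95.28 pc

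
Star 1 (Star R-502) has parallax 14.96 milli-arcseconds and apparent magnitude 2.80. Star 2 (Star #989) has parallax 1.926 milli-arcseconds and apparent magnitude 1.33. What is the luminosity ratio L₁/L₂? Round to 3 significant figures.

d₁ = 1/p₁ = 1/0.01496″ = 66.845 pc; d₂ = 1/p₂ = 1/0.001926″ = 519.21 pc.
M₁ = m₁ − 5 log₁₀ d₁ + 5 = 2.80 − 9.1253 + 5 = -1.3253.
M₂ = 1.33 − 13.5767 + 5 = -7.2467.
L₁/L₂ = 10^(0.4(M₂ − M₁)) = 10^(0.4 × (-5.9214)) = 10^(-2.36856) = 0.00428.

L₁/L₂ = 0.00428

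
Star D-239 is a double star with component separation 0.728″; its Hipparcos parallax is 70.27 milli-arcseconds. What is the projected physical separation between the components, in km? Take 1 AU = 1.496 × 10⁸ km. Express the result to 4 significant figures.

d = 1/p = 1/0.07027″ = 14.231 pc.
At distance d (pc), an angle of θ arcsec spans θ·d AU: s = 0.728 × 14.231 = 10.36 AU.
= 10.36 × 1.496 × 10⁸ km = 1.5499 × 10^9 km.

1.550 × 10^9 km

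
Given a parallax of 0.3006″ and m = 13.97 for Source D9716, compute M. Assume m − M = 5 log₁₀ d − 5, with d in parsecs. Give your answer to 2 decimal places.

d = 1/p = 1/0.3006″ = 3.3267 pc.
m − M = 5 log₁₀(3.3267) − 5 = 2.6101 − 5 = -2.3899.
M = m − (m − M) = 13.97 − (-2.3899) = 16.36.

M = 16.36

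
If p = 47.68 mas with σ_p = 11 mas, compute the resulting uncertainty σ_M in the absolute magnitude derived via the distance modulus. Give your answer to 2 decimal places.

M = m − 5 log₁₀ d + 5 = m + 5 log₁₀ p + 5, so ∂M/∂p = 5/(p ln 10).
σ_M = (5/ln 10) · (σ_p/p) = 2.1715 × 11/47.68 = 2.1715 × 0.2307 = 0.50097.

σ_M = 0.50 mag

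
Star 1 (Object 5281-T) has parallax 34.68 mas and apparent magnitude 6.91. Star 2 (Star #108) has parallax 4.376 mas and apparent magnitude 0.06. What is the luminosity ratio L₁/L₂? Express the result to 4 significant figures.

L₁/L₂ = 2.897 × 10^-5

d₁ = 1/p₁ = 1/0.03468″ = 28.835 pc; d₂ = 1/p₂ = 1/0.004376″ = 228.52 pc.
M₁ = m₁ − 5 log₁₀ d₁ + 5 = 6.91 − 7.2996 + 5 = 4.6104.
M₂ = 0.06 − 11.7946 + 5 = -6.7346.
L₁/L₂ = 10^(0.4(M₂ − M₁)) = 10^(0.4 × (-11.3450)) = 10^(-4.53800) = 0.000028973.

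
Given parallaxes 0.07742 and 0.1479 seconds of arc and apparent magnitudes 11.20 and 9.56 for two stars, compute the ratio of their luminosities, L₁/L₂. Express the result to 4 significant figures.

d₁ = 1/p₁ = 1/0.07742″ = 12.917 pc; d₂ = 1/p₂ = 1/0.1479″ = 6.7613 pc.
M₁ = m₁ − 5 log₁₀ d₁ + 5 = 11.20 − 5.5558 + 5 = 10.6442.
M₂ = 9.56 − 4.1502 + 5 = 10.4098.
L₁/L₂ = 10^(0.4(M₂ − M₁)) = 10^(0.4 × (-0.2344)) = 10^(-0.09376) = 0.80582.

L₁/L₂ = 0.8058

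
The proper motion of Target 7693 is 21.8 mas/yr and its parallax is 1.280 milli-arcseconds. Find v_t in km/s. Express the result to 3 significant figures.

80.7 km/s

d = 1/p = 1/0.001280″ = 781.25 pc.
μ = 21.8 mas/yr = 0.0218 ″/yr.
v_t = 4.74 × μ × d = 4.74 × 0.0218 × 781.25 = 80.728 km/s.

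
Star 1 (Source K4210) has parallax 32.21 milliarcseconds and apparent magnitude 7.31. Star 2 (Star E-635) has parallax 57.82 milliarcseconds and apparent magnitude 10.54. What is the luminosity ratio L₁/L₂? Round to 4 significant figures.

L₁/L₂ = 63.12

d₁ = 1/p₁ = 1/0.03221″ = 31.046 pc; d₂ = 1/p₂ = 1/0.05782″ = 17.295 pc.
M₁ = m₁ − 5 log₁₀ d₁ + 5 = 7.31 − 7.4600 + 5 = 4.8500.
M₂ = 10.54 − 6.1896 + 5 = 9.3504.
L₁/L₂ = 10^(0.4(M₂ − M₁)) = 10^(0.4 × 4.5004) = 10^1.80016 = 63.119.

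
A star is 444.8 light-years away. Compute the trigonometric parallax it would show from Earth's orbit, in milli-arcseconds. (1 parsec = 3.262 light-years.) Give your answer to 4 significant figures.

7.334 mas

d = 444.8 ly ÷ 3.262 = 136.36 pc.
p = 1/d = 1/136.36 = 0.0073335 arcsec.
= 0.0073335 × 1000 = 7.3335 mas.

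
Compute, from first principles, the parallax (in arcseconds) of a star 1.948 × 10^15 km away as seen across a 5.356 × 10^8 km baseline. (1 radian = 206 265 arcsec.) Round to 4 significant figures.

0.05671 arcsec

θ ≈ B/d = (5.356 × 10^8) / (1.948 × 10^15) = 2.7495 × 10^-7 rad.
In arcseconds: 2.7495 × 10^-7 × 206265 = 0.056713″.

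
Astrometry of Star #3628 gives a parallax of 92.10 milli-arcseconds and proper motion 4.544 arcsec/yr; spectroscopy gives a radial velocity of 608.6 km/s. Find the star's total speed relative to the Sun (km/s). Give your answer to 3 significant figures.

d = 1/p = 1/0.09210″ = 10.858 pc.
v_t = 4.740 μ d = 4.740 × 4.544 × 10.858 = 233.87 km/s.
v = √(v_r² + v_t²) = √(608.6² + 233.87²) = √425089 = 651.99 km/s.

652 km/s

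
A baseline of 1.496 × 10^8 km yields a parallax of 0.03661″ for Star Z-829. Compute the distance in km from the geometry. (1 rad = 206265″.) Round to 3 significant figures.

θ = 0.03661″ = 0.03661/206265 = 1.7749 × 10^-7 rad.
d = B/θ = (1.496 × 10^8) / (1.7749 × 10^-7) = 8.4286 × 10^14 km.

8.43 × 10^14 km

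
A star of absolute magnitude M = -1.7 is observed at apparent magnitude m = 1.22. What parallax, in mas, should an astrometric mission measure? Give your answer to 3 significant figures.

m − M = 1.22 − (-1.7) = 2.92.
d = 10^((m−M)/5 + 1) = 10^1.584 = 38.371 pc.
p = 1/d = 1/38.371 = 0.026061 arcsec = 26.061 mas.

26.1 mas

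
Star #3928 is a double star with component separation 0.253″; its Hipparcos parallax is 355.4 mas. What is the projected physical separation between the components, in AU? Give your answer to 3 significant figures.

d = 1/p = 1/0.3554″ = 2.8137 pc.
At distance d (pc), an angle of θ arcsec spans θ·d AU: s = 0.253 × 2.8137 = 0.71187 AU.

0.712 AU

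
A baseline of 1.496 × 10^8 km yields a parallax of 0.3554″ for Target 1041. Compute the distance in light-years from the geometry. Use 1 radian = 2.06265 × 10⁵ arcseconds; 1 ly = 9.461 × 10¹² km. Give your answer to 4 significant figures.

θ = 0.3554″ = 0.3554/206265 = 1.7230 × 10^-6 rad.
d = B/θ = (1.496 × 10^8) / (1.7230 × 10^-6) = 8.6825 × 10^13 km = (8.6825 × 10^13) / (9.461 × 10^12) ly = 9.1771 ly.

9.177 ly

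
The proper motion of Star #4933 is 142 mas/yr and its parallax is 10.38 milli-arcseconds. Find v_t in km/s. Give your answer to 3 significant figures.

64.8 km/s

d = 1/p = 1/0.01038″ = 96.339 pc.
μ = 142 mas/yr = 0.142 ″/yr.
v_t = 4.74 × μ × d = 4.74 × 0.142 × 96.339 = 64.844 km/s.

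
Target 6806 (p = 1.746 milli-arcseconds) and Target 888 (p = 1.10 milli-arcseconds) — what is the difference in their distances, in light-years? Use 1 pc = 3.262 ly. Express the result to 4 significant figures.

d_A = 1/0.001746″ = 572.74 pc; d_B = 1/0.001100″ = 909.09 pc.
|d_B − d_A| = |909.09 − 572.74| = 336.35 pc = 336.35 × 3.262 ly = 1097.2 ly.

1097 ly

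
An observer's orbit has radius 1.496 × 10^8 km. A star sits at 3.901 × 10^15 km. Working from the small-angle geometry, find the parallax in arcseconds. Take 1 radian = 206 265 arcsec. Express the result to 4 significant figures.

0.007910 arcsec

θ ≈ B/d = (1.496 × 10^8) / (3.901 × 10^15) = 3.8349 × 10^-8 rad.
In arcseconds: 3.8349 × 10^-8 × 206265 = 0.0079101″.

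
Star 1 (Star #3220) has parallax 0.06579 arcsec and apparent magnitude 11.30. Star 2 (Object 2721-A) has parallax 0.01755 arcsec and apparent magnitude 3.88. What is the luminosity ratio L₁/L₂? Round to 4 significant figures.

L₁/L₂ = 7.660 × 10^-5

d₁ = 1/p₁ = 1/0.06579″ = 15.2 pc; d₂ = 1/p₂ = 1/0.01755″ = 56.98 pc.
M₁ = m₁ − 5 log₁₀ d₁ + 5 = 11.30 − 5.9092 + 5 = 10.3908.
M₂ = 3.88 − 8.7786 + 5 = 0.1014.
L₁/L₂ = 10^(0.4(M₂ − M₁)) = 10^(0.4 × (-10.2894)) = 10^(-4.11576) = 0.000076602.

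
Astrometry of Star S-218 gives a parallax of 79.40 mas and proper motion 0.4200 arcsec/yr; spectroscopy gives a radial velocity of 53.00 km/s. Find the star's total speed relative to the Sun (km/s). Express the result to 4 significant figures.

58.63 km/s

d = 1/p = 1/0.07940″ = 12.594 pc.
v_t = 4.740 μ d = 4.740 × 0.4200 × 12.594 = 25.072 km/s.
v = √(v_r² + v_t²) = √(53.00² + 25.072²) = √3437.61 = 58.631 km/s.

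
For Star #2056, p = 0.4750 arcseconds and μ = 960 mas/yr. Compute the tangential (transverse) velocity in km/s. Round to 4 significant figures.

d = 1/p = 1/0.4750″ = 2.1053 pc.
μ = 960 mas/yr = 0.960 ″/yr.
v_t = 4.74 × μ × d = 4.74 × 0.960 × 2.1053 = 9.58 km/s.

9.580 km/s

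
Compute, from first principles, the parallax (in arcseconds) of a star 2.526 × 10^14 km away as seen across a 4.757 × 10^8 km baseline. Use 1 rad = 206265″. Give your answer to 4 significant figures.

0.3884 arcsec

θ ≈ B/d = (4.757 × 10^8) / (2.526 × 10^14) = 1.8832 × 10^-6 rad.
In arcseconds: 1.8832 × 10^-6 × 206265 = 0.38844″.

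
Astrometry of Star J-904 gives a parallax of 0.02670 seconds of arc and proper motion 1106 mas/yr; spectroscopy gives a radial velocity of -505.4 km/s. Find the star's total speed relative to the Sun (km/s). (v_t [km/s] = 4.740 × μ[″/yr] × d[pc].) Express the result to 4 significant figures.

542.2 km/s

d = 1/p = 1/0.02670″ = 37.453 pc.
μ = 1106 mas/yr = 1.106 ″/yr.
v_t = 4.740 μ d = 4.740 × 1.106 × 37.453 = 196.35 km/s.
v = √(v_r² + v_t²) = √((-505.4)² + 196.35²) = √293982 = 542.2 km/s.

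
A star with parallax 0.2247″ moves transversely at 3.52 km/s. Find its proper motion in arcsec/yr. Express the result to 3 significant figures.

0.167 arcsec/yr

d = 1/p = 1/0.2247″ = 4.4504 pc.
μ = v_t / (4.74 d) = 3.52 / (4.74 × 4.4504) = 3.52 / 21.095 = 0.16686 ″/yr.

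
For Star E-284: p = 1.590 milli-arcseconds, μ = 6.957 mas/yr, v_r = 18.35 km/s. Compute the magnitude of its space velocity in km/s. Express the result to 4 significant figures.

27.69 km/s

d = 1/p = 1/0.001590″ = 628.93 pc.
μ = 6.957 mas/yr = 0.006957 ″/yr.
v_t = 4.740 μ d = 4.740 × 0.006957 × 628.93 = 20.74 km/s.
v = √(v_r² + v_t²) = √(18.35² + 20.74²) = √766.87 = 27.692 km/s.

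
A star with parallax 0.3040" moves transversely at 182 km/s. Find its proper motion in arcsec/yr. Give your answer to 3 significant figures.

d = 1/p = 1/0.3040″ = 3.2895 pc.
μ = v_t / (4.74 d) = 182 / (4.74 × 3.2895) = 182 / 15.592 = 11.673 ″/yr.

11.7 arcsec/yr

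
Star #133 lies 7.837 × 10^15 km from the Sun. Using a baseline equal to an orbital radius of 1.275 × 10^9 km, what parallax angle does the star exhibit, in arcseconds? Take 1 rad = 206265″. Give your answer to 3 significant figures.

θ ≈ B/d = (1.275 × 10^9) / (7.837 × 10^15) = 1.6269 × 10^-7 rad.
In arcseconds: 1.6269 × 10^-7 × 206265 = 0.033557″.

0.0336 arcsec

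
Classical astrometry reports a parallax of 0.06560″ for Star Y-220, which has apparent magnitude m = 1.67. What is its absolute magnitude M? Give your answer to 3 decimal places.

d = 1/p = 1/0.06560″ = 15.244 pc.
m − M = 5 log₁₀(15.244) − 5 = 5.9155 − 5 = 0.9155.
M = m − (m − M) = 1.67 − 0.9155 = 0.755.

M = 0.755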